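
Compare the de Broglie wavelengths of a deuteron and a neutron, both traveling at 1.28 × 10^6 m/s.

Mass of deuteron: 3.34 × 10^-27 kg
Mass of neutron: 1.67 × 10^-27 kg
The neutron has the longer wavelength.

Using λ = h/(mv), since both particles have the same velocity, the wavelength depends only on mass.

For deuteron: λ₁ = h/(m₁v) = 1.55 × 10^-13 m
For neutron: λ₂ = h/(m₂v) = 3.10 × 10^-13 m

Since λ ∝ 1/m at constant velocity, the lighter particle has the longer wavelength.

The neutron has the longer de Broglie wavelength.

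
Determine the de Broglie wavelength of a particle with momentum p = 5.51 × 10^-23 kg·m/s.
1.20 × 10^-11 m

Using the de Broglie relation λ = h/p:

λ = h/p
λ = (6.626 × 10^-34 J·s) / (5.51 × 10^-23 kg·m/s)
λ = 1.20 × 10^-11 m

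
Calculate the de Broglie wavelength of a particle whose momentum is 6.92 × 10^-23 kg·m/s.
9.58 × 10^-12 m

Using the de Broglie relation λ = h/p:

λ = h/p
λ = (6.626 × 10^-34 J·s) / (6.92 × 10^-23 kg·m/s)
λ = 9.58 × 10^-12 m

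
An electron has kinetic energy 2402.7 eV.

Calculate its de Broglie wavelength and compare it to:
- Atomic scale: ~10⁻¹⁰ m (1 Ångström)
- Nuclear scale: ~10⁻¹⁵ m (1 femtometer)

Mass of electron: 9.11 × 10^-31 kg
λ = 2.50 × 10^-11 m, which is between nuclear and atomic scales.

Using λ = h/√(2mKE):

KE = 2402.7 eV = 3.850 × 10^-16 J

λ = h/√(2mKE)
λ = (6.626 × 10^-34 J·s) / √(2 × 9.11 × 10^-31 kg × 3.850 × 10^-16 J)
λ = 2.50 × 10^-11 m

Comparison:
- Atomic scale (10⁻¹⁰ m): λ is 0.25× this size
- Nuclear scale (10⁻¹⁵ m): λ is 2.5e+04× this size

The wavelength is between nuclear and atomic scales.

This wavelength is appropriate for probing atomic structure but too large for nuclear physics experiments.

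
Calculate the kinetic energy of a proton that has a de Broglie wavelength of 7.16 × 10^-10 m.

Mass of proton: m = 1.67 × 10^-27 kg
2.56 × 10^-22 J (or 1.60 × 10^-3 eV)

From λ = h/√(2mKE), we solve for KE:

λ² = h²/(2mKE)
KE = h²/(2mλ²)
KE = (6.626 × 10^-34 J·s)² / (2 × 1.67 × 10^-27 kg × (7.16 × 10^-10 m)²)
KE = 2.56 × 10^-22 J
KE = 1.60 × 10^-3 eV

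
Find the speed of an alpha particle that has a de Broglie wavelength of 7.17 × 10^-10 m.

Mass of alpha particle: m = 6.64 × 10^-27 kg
1.39 × 10^2 m/s

From the de Broglie relation λ = h/(mv), we solve for v:

v = h/(mλ)
v = (6.626 × 10^-34 J·s) / (6.64 × 10^-27 kg × 7.17 × 10^-10 m)
v = 1.39 × 10^2 m/s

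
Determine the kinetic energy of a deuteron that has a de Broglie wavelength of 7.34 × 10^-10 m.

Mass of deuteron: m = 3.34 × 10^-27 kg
1.22 × 10^-22 J (or 7.61 × 10^-4 eV)

From λ = h/√(2mKE), we solve for KE:

λ² = h²/(2mKE)
KE = h²/(2mλ²)
KE = (6.626 × 10^-34 J·s)² / (2 × 3.34 × 10^-27 kg × (7.34 × 10^-10 m)²)
KE = 1.22 × 10^-22 J
KE = 7.61 × 10^-4 eV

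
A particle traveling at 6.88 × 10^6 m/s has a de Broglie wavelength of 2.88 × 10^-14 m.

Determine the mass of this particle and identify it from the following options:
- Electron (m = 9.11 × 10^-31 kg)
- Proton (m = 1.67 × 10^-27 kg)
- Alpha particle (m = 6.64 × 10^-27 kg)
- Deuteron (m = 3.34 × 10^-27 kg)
The particle is a deuteron.

From λ = h/(mv), solve for mass:

m = h/(λv)
m = (6.626 × 10^-34 J·s) / (2.88 × 10^-14 m × 6.88 × 10^6 m/s)
m = 3.34 × 10^-27 kg

Comparing with the listed masses, this is closest to a deuteron.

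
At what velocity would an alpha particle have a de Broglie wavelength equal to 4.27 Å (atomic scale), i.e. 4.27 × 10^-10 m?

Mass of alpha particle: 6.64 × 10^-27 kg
2.34 × 10^2 m/s

From λ = h/(mv), solve for v:

v = h/(mλ)
v = (6.626 × 10^-34 J·s) / (6.64 × 10^-27 kg × 4.27 × 10^-10 m)
v = 2.34 × 10^2 m/s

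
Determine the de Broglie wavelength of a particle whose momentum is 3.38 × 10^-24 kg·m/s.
1.96 × 10^-10 m

Using the de Broglie relation λ = h/p:

λ = h/p
λ = (6.626 × 10^-34 J·s) / (3.38 × 10^-24 kg·m/s)
λ = 1.96 × 10^-10 m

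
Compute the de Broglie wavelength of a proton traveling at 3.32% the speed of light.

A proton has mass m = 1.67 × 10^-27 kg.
3.99 × 10^-14 m

Using the de Broglie relation λ = h/(mv):

v = 3.32% × c = 9.953 × 10^6 m/s

λ = h/(mv)
λ = (6.626 × 10^-34 J·s) / (1.67 × 10^-27 kg × 9.953 × 10^6 m/s)
λ = 3.99 × 10^-14 m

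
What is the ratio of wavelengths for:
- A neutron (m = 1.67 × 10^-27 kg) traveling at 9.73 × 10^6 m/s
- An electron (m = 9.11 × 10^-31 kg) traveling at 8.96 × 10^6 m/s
λ₁/λ₂ = 5.02 × 10^-4

Using λ = h/(mv):

λ₁ = h/(m₁v₁) = 4.08 × 10^-14 m
λ₂ = h/(m₂v₂) = 8.12 × 10^-11 m

Ratio λ₁/λ₂ = (m₂v₂)/(m₁v₁)
         = (9.11 × 10^-31 kg × 8.96 × 10^6 m/s) / (1.67 × 10^-27 kg × 9.73 × 10^6 m/s)
         = 5.02 × 10^-4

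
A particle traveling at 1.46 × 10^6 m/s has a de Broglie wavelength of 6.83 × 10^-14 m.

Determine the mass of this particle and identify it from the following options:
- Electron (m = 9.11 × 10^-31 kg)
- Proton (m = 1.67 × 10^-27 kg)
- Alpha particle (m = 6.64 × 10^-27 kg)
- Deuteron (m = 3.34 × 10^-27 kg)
The particle is an alpha particle.

From λ = h/(mv), solve for mass:

m = h/(λv)
m = (6.626 × 10^-34 J·s) / (6.83 × 10^-14 m × 1.46 × 10^6 m/s)
m = 6.64 × 10^-27 kg

Comparing with the listed masses, this is closest to an alpha particle.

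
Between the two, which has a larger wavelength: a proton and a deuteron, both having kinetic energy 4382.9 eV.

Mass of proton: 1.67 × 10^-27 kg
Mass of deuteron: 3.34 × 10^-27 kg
The proton has the longer wavelength.

Using λ = h/√(2mKE):

For proton: λ₁ = h/√(2m₁KE) = 4.33 × 10^-13 m
For deuteron: λ₂ = h/√(2m₂KE) = 3.06 × 10^-13 m

Since λ ∝ 1/√m at constant kinetic energy, the lighter particle has the longer wavelength.

The proton has the longer de Broglie wavelength.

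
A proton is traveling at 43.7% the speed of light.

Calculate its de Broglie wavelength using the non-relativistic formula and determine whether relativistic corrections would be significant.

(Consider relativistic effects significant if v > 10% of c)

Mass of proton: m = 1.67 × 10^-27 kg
Yes, relativistic corrections are needed.

Using the non-relativistic de Broglie formula λ = h/(mv):

v = 43.7% × c = 1.310 × 10^8 m/s

λ = h/(mv)
λ = (6.626 × 10^-34 J·s) / (1.67 × 10^-27 kg × 1.310 × 10^8 m/s)
λ = 3.03 × 10^-15 m

Since v = 43.7% of c > 10% of c, relativistic corrections ARE significant and the actual wavelength would differ from this non-relativistic estimate.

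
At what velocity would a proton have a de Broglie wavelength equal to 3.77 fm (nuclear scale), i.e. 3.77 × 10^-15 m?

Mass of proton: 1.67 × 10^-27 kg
1.05 × 10^8 m/s

From λ = h/(mv), solve for v:

v = h/(mλ)
v = (6.626 × 10^-34 J·s) / (1.67 × 10^-27 kg × 3.77 × 10^-15 m)
v = 1.05 × 10^8 m/s

Note: This velocity is 35.1% of the speed of light, so relativistic corrections would be needed for a more accurate calculation.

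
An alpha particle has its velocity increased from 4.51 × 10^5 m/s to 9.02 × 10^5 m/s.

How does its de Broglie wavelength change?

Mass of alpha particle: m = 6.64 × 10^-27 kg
The wavelength decreases by a factor of 2.

Using λ = h/(mv):

Initial wavelength: λ₁ = h/(mv₁) = 2.21 × 10^-13 m
Final wavelength: λ₂ = h/(mv₂) = 1.11 × 10^-13 m

Since λ ∝ 1/v, when velocity increases by a factor of 2, the wavelength decreases by a factor of 2.

λ₂/λ₁ = v₁/v₂ = 1/2

The wavelength decreases by a factor of 2.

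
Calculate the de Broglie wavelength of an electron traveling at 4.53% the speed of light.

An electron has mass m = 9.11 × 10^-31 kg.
5.36 × 10^-11 m

Using the de Broglie relation λ = h/(mv):

v = 4.53% × c = 1.358 × 10^7 m/s

λ = h/(mv)
λ = (6.626 × 10^-34 J·s) / (9.11 × 10^-31 kg × 1.358 × 10^7 m/s)
λ = 5.36 × 10^-11 m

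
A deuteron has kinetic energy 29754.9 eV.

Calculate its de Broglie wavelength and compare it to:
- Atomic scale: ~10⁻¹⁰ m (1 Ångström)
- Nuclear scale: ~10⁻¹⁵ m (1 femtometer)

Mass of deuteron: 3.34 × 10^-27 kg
λ = 1.17 × 10^-13 m, which is between nuclear and atomic scales.

Using λ = h/√(2mKE):

KE = 29754.9 eV = 4.767 × 10^-15 J

λ = h/√(2mKE)
λ = (6.626 × 10^-34 J·s) / √(2 × 3.34 × 10^-27 kg × 4.767 × 10^-15 J)
λ = 1.17 × 10^-13 m

Comparison:
- Atomic scale (10⁻¹⁰ m): λ is 0.0012× this size
- Nuclear scale (10⁻¹⁵ m): λ is 1.2e+02× this size

The wavelength is between nuclear and atomic scales.

This wavelength is appropriate for probing atomic structure but too large for nuclear physics experiments.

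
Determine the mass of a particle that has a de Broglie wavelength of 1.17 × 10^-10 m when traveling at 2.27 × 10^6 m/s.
2.49 × 10^-30 kg

From the de Broglie relation λ = h/(mv), we solve for m:

m = h/(λv)
m = (6.626 × 10^-34 J·s) / (1.17 × 10^-10 m × 2.27 × 10^6 m/s)
m = 2.49 × 10^-30 kg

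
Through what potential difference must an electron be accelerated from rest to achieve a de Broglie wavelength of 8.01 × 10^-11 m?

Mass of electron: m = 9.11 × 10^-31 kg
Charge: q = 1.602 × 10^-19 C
234 V

From λ = h/√(2mqV), we solve for V:

λ² = h²/(2mqV)
V = h²/(2mqλ²)
V = (6.626 × 10^-34 J·s)² / (2 × 9.11 × 10^-31 kg × 1.602 × 10^-19 C × (8.01 × 10^-11 m)²)
V = 234 V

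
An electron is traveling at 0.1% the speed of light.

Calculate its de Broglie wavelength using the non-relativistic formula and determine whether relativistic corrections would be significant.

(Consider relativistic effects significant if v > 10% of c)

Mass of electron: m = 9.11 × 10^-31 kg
No, relativistic corrections are not needed.

Using the non-relativistic de Broglie formula λ = h/(mv):

v = 0.1% × c = 2.998 × 10^5 m/s

λ = h/(mv)
λ = (6.626 × 10^-34 J·s) / (9.11 × 10^-31 kg × 2.998 × 10^5 m/s)
λ = 2.43 × 10^-9 m

Since v = 0.1% of c < 10% of c, relativistic corrections are NOT significant and this non-relativistic result is a good approximation.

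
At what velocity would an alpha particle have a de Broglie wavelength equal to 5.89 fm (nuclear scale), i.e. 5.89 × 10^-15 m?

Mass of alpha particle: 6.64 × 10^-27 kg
1.69 × 10^7 m/s

From λ = h/(mv), solve for v:

v = h/(mλ)
v = (6.626 × 10^-34 J·s) / (6.64 × 10^-27 kg × 5.89 × 10^-15 m)
v = 1.69 × 10^7 m/s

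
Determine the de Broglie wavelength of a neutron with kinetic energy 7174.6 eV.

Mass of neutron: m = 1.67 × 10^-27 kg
3.38 × 10^-13 m

Using λ = h/√(2mKE):

First convert KE to Joules: KE = 7174.6 eV = 1.149 × 10^-15 J

λ = h/√(2mKE)
λ = (6.626 × 10^-34 J·s) / √(2 × 1.67 × 10^-27 kg × 1.149 × 10^-15 J)
λ = 3.38 × 10^-13 m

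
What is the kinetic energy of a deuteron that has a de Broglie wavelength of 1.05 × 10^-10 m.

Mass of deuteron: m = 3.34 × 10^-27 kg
5.96 × 10^-21 J (or 0.0372 eV)

From λ = h/√(2mKE), we solve for KE:

λ² = h²/(2mKE)
KE = h²/(2mλ²)
KE = (6.626 × 10^-34 J·s)² / (2 × 3.34 × 10^-27 kg × (1.05 × 10^-10 m)²)
KE = 5.96 × 10^-21 J
KE = 0.0372 eV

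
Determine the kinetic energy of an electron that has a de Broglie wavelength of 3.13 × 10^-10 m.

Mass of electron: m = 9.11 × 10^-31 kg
2.46 × 10^-18 J (or 15.4 eV)

From λ = h/√(2mKE), we solve for KE:

λ² = h²/(2mKE)
KE = h²/(2mλ²)
KE = (6.626 × 10^-34 J·s)² / (2 × 9.11 × 10^-31 kg × (3.13 × 10^-10 m)²)
KE = 2.46 × 10^-18 J
KE = 15.4 eV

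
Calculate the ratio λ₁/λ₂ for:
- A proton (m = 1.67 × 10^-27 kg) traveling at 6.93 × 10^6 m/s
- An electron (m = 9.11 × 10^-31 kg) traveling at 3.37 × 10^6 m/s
λ₁/λ₂ = 2.65 × 10^-4

Using λ = h/(mv):

λ₁ = h/(m₁v₁) = 5.73 × 10^-14 m
λ₂ = h/(m₂v₂) = 2.16 × 10^-10 m

Ratio λ₁/λ₂ = (m₂v₂)/(m₁v₁)
         = (9.11 × 10^-31 kg × 3.37 × 10^6 m/s) / (1.67 × 10^-27 kg × 6.93 × 10^6 m/s)
         = 2.65 × 10^-4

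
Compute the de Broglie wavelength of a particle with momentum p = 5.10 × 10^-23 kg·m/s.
1.30 × 10^-11 m

Using the de Broglie relation λ = h/p:

λ = h/p
λ = (6.626 × 10^-34 J·s) / (5.10 × 10^-23 kg·m/s)
λ = 1.30 × 10^-11 m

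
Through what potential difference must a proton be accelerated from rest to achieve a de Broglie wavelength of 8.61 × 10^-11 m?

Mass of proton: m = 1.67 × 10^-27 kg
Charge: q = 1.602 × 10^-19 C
1.11 × 10^-1 V

From λ = h/√(2mqV), we solve for V:

λ² = h²/(2mqV)
V = h²/(2mqλ²)
V = (6.626 × 10^-34 J·s)² / (2 × 1.67 × 10^-27 kg × 1.602 × 10^-19 C × (8.61 × 10^-11 m)²)
V = 1.11 × 10^-1 V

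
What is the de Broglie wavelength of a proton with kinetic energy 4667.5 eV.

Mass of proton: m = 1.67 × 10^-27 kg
4.19 × 10^-13 m

Using λ = h/√(2mKE):

First convert KE to Joules: KE = 4667.5 eV = 7.478 × 10^-16 J

λ = h/√(2mKE)
λ = (6.626 × 10^-34 J·s) / √(2 × 1.67 × 10^-27 kg × 7.478 × 10^-16 J)
λ = 4.19 × 10^-13 m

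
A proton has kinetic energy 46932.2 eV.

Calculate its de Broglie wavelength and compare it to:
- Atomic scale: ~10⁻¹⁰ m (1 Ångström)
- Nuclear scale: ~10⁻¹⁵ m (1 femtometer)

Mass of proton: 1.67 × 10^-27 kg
λ = 1.32 × 10^-13 m, which is between nuclear and atomic scales.

Using λ = h/√(2mKE):

KE = 46932.2 eV = 7.519 × 10^-15 J

λ = h/√(2mKE)
λ = (6.626 × 10^-34 J·s) / √(2 × 1.67 × 10^-27 kg × 7.519 × 10^-15 J)
λ = 1.32 × 10^-13 m

Comparison:
- Atomic scale (10⁻¹⁰ m): λ is 0.0013× this size
- Nuclear scale (10⁻¹⁵ m): λ is 1.3e+02× this size

The wavelength is between nuclear and atomic scales.

This wavelength is appropriate for probing atomic structure but too large for nuclear physics experiments.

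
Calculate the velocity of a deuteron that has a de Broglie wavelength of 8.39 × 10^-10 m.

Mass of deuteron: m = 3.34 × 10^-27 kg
2.36 × 10^2 m/s

From the de Broglie relation λ = h/(mv), we solve for v:

v = h/(mλ)
v = (6.626 × 10^-34 J·s) / (3.34 × 10^-27 kg × 8.39 × 10^-10 m)
v = 2.36 × 10^2 m/s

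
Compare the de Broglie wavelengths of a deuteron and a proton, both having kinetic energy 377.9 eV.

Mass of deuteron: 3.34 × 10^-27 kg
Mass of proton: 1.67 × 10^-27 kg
The proton has the longer wavelength.

Using λ = h/√(2mKE):

For deuteron: λ₁ = h/√(2m₁KE) = 1.04 × 10^-12 m
For proton: λ₂ = h/√(2m₂KE) = 1.47 × 10^-12 m

Since λ ∝ 1/√m at constant kinetic energy, the lighter particle has the longer wavelength.

The proton has the longer de Broglie wavelength.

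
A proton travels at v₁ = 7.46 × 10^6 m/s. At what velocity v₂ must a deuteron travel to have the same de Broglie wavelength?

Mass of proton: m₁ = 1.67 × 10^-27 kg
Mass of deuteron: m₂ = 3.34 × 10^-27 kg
v₂ = 3.73 × 10^6 m/s

For equal de Broglie wavelengths: λ₁ = λ₂

h/(m₁v₁) = h/(m₂v₂)
m₁v₁ = m₂v₂
v₂ = v₁ · (m₁/m₂)

v₂ = 7.46 × 10^6 m/s × (1.67 × 10^-27 kg / 3.34 × 10^-27 kg)
v₂ = 3.73 × 10^6 m/s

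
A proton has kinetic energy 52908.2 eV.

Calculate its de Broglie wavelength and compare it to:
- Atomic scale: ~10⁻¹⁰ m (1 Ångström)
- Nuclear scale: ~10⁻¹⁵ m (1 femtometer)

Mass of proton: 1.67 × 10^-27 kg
λ = 1.25 × 10^-13 m, which is between nuclear and atomic scales.

Using λ = h/√(2mKE):

KE = 52908.2 eV = 8.477 × 10^-15 J

λ = h/√(2mKE)
λ = (6.626 × 10^-34 J·s) / √(2 × 1.67 × 10^-27 kg × 8.477 × 10^-15 J)
λ = 1.25 × 10^-13 m

Comparison:
- Atomic scale (10⁻¹⁰ m): λ is 0.0012× this size
- Nuclear scale (10⁻¹⁵ m): λ is 1.2e+02× this size

The wavelength is between nuclear and atomic scales.

This wavelength is appropriate for probing atomic structure but too large for nuclear physics experiments.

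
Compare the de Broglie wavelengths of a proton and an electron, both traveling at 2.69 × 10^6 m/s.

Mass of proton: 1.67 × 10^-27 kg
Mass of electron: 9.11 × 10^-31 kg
The electron has the longer wavelength.

Using λ = h/(mv), since both particles have the same velocity, the wavelength depends only on mass.

For proton: λ₁ = h/(m₁v) = 1.47 × 10^-13 m
For electron: λ₂ = h/(m₂v) = 2.70 × 10^-10 m

Since λ ∝ 1/m at constant velocity, the lighter particle has the longer wavelength.

The electron has the longer de Broglie wavelength.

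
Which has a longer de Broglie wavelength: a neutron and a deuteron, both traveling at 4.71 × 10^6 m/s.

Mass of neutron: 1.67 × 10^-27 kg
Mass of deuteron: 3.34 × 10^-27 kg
The neutron has the longer wavelength.

Using λ = h/(mv), since both particles have the same velocity, the wavelength depends only on mass.

For neutron: λ₁ = h/(m₁v) = 8.42 × 10^-14 m
For deuteron: λ₂ = h/(m₂v) = 4.21 × 10^-14 m

Since λ ∝ 1/m at constant velocity, the lighter particle has the longer wavelength.

The neutron has the longer de Broglie wavelength.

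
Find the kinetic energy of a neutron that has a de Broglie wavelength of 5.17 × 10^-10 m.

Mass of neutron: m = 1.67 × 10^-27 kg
4.92 × 10^-22 J (or 3.07 × 10^-3 eV)

From λ = h/√(2mKE), we solve for KE:

λ² = h²/(2mKE)
KE = h²/(2mλ²)
KE = (6.626 × 10^-34 J·s)² / (2 × 1.67 × 10^-27 kg × (5.17 × 10^-10 m)²)
KE = 4.92 × 10^-22 J
KE = 3.07 × 10^-3 eV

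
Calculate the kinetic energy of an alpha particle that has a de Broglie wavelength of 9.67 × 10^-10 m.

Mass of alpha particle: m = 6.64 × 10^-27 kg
3.54 × 10^-23 J (or 2.21 × 10^-4 eV)

From λ = h/√(2mKE), we solve for KE:

λ² = h²/(2mKE)
KE = h²/(2mλ²)
KE = (6.626 × 10^-34 J·s)² / (2 × 6.64 × 10^-27 kg × (9.67 × 10^-10 m)²)
KE = 3.54 × 10^-23 J
KE = 2.21 × 10^-4 eV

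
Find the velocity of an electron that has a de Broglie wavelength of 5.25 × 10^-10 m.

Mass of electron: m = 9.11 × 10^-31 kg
1.39 × 10^6 m/s

From the de Broglie relation λ = h/(mv), we solve for v:

v = h/(mλ)
v = (6.626 × 10^-34 J·s) / (9.11 × 10^-31 kg × 5.25 × 10^-10 m)
v = 1.39 × 10^6 m/s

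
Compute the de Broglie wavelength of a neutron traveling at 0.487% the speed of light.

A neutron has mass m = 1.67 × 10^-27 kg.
2.72 × 10^-13 m

Using the de Broglie relation λ = h/(mv):

v = 0.487% × c = 1.460 × 10^6 m/s

λ = h/(mv)
λ = (6.626 × 10^-34 J·s) / (1.67 × 10^-27 kg × 1.460 × 10^6 m/s)
λ = 2.72 × 10^-13 m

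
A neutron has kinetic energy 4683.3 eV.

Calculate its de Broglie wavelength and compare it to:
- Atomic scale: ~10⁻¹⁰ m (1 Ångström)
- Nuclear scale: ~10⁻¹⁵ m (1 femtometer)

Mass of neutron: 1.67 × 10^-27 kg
λ = 4.19 × 10^-13 m, which is between nuclear and atomic scales.

Using λ = h/√(2mKE):

KE = 4683.3 eV = 7.503 × 10^-16 J

λ = h/√(2mKE)
λ = (6.626 × 10^-34 J·s) / √(2 × 1.67 × 10^-27 kg × 7.503 × 10^-16 J)
λ = 4.19 × 10^-13 m

Comparison:
- Atomic scale (10⁻¹⁰ m): λ is 0.0042× this size
- Nuclear scale (10⁻¹⁵ m): λ is 4.2e+02× this size

The wavelength is between nuclear and atomic scales.

This wavelength is appropriate for probing atomic structure but too large for nuclear physics experiments.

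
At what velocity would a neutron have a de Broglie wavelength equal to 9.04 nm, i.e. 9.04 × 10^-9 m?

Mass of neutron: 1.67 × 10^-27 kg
4.39 × 10^1 m/s

From λ = h/(mv), solve for v:

v = h/(mλ)
v = (6.626 × 10^-34 J·s) / (1.67 × 10^-27 kg × 9.04 × 10^-9 m)
v = 4.39 × 10^1 m/s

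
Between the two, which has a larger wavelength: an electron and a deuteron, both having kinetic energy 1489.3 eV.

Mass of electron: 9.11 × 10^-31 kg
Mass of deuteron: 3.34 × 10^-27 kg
The electron has the longer wavelength.

Using λ = h/√(2mKE):

For electron: λ₁ = h/√(2m₁KE) = 3.18 × 10^-11 m
For deuteron: λ₂ = h/√(2m₂KE) = 5.25 × 10^-13 m

Since λ ∝ 1/√m at constant kinetic energy, the lighter particle has the longer wavelength.

The electron has the longer de Broglie wavelength.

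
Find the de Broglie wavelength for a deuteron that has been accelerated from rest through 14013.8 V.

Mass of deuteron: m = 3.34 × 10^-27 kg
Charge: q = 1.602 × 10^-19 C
1.71 × 10^-13 m

When a particle is accelerated through voltage V, it gains kinetic energy KE = qV.

The de Broglie wavelength is then λ = h/√(2mqV):

λ = h/√(2mqV)
λ = (6.626 × 10^-34 J·s) / √(2 × 3.34 × 10^-27 kg × 1.602 × 10^-19 C × 14013.8 V)
λ = 1.71 × 10^-13 m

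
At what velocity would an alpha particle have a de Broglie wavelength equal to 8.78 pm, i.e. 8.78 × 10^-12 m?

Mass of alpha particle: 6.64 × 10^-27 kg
1.14 × 10^4 m/s

From λ = h/(mv), solve for v:

v = h/(mλ)
v = (6.626 × 10^-34 J·s) / (6.64 × 10^-27 kg × 8.78 × 10^-12 m)
v = 1.14 × 10^4 m/s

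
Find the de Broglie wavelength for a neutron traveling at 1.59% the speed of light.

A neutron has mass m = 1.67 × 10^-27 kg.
8.32 × 10^-14 m

Using the de Broglie relation λ = h/(mv):

v = 1.59% × c = 4.767 × 10^6 m/s

λ = h/(mv)
λ = (6.626 × 10^-34 J·s) / (1.67 × 10^-27 kg × 4.767 × 10^6 m/s)
λ = 8.32 × 10^-14 m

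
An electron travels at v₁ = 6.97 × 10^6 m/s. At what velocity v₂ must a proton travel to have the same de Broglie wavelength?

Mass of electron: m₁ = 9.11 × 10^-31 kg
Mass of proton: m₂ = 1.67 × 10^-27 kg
v₂ = 3.80 × 10^3 m/s

For equal de Broglie wavelengths: λ₁ = λ₂

h/(m₁v₁) = h/(m₂v₂)
m₁v₁ = m₂v₂
v₂ = v₁ · (m₁/m₂)

v₂ = 6.97 × 10^6 m/s × (9.11 × 10^-31 kg / 1.67 × 10^-27 kg)
v₂ = 3.80 × 10^3 m/s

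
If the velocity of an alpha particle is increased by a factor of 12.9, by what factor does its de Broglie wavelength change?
The wavelength decreases by a factor of 12.9.

From λ = h/(mv), the wavelength is inversely proportional to velocity:

λ ∝ 1/v

If v → 12.9v, then λ → λ/12.9

When velocity is increased by a factor of 12.9, the wavelength decreases by a factor of 12.9.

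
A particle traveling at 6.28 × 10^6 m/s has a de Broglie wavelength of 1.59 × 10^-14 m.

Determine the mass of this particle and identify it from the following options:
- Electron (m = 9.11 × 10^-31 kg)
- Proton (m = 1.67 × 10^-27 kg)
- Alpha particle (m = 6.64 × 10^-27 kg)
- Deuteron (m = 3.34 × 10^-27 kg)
The particle is an alpha particle.

From λ = h/(mv), solve for mass:

m = h/(λv)
m = (6.626 × 10^-34 J·s) / (1.59 × 10^-14 m × 6.28 × 10^6 m/s)
m = 6.64 × 10^-27 kg

Comparing with the listed masses, this is closest to an alpha particle.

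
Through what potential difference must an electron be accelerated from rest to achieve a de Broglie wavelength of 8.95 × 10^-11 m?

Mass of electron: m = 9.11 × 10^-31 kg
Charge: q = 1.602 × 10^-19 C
188 V

From λ = h/√(2mqV), we solve for V:

λ² = h²/(2mqV)
V = h²/(2mqλ²)
V = (6.626 × 10^-34 J·s)² / (2 × 9.11 × 10^-31 kg × 1.602 × 10^-19 C × (8.95 × 10^-11 m)²)
V = 188 V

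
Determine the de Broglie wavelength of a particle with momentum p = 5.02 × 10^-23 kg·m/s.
1.32 × 10^-11 m

Using the de Broglie relation λ = h/p:

λ = h/p
λ = (6.626 × 10^-34 J·s) / (5.02 × 10^-23 kg·m/s)
λ = 1.32 × 10^-11 m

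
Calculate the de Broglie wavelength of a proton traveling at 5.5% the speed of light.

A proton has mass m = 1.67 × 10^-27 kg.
2.41 × 10^-14 m

Using the de Broglie relation λ = h/(mv):

v = 5.5% × c = 1.649 × 10^7 m/s

λ = h/(mv)
λ = (6.626 × 10^-34 J·s) / (1.67 × 10^-27 kg × 1.649 × 10^7 m/s)
λ = 2.41 × 10^-14 m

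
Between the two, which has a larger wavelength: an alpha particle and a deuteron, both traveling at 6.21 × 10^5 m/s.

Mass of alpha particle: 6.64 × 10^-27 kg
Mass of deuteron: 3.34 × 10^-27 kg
The deuteron has the longer wavelength.

Using λ = h/(mv), since both particles have the same velocity, the wavelength depends only on mass.

For alpha particle: λ₁ = h/(m₁v) = 1.61 × 10^-13 m
For deuteron: λ₂ = h/(m₂v) = 3.19 × 10^-13 m

Since λ ∝ 1/m at constant velocity, the lighter particle has the longer wavelength.

The deuteron has the longer de Broglie wavelength.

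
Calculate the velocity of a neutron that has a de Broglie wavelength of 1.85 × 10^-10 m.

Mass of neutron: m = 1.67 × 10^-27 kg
2.14 × 10^3 m/s

From the de Broglie relation λ = h/(mv), we solve for v:

v = h/(mλ)
v = (6.626 × 10^-34 J·s) / (1.67 × 10^-27 kg × 1.85 × 10^-10 m)
v = 2.14 × 10^3 m/s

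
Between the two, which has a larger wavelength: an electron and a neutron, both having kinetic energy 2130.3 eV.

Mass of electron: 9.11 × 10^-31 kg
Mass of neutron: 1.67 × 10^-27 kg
The electron has the longer wavelength.

Using λ = h/√(2mKE):

For electron: λ₁ = h/√(2m₁KE) = 2.66 × 10^-11 m
For neutron: λ₂ = h/√(2m₂KE) = 6.21 × 10^-13 m

Since λ ∝ 1/√m at constant kinetic energy, the lighter particle has the longer wavelength.

The electron has the longer de Broglie wavelength.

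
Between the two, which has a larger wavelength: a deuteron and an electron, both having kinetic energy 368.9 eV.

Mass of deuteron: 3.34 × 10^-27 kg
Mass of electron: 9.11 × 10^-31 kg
The electron has the longer wavelength.

Using λ = h/√(2mKE):

For deuteron: λ₁ = h/√(2m₁KE) = 1.05 × 10^-12 m
For electron: λ₂ = h/√(2m₂KE) = 6.39 × 10^-11 m

Since λ ∝ 1/√m at constant kinetic energy, the lighter particle has the longer wavelength.

The electron has the longer de Broglie wavelength.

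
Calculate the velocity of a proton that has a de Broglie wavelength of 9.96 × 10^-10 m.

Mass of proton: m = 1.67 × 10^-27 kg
3.98 × 10^2 m/s

From the de Broglie relation λ = h/(mv), we solve for v:

v = h/(mλ)
v = (6.626 × 10^-34 J·s) / (1.67 × 10^-27 kg × 9.96 × 10^-10 m)
v = 3.98 × 10^2 m/s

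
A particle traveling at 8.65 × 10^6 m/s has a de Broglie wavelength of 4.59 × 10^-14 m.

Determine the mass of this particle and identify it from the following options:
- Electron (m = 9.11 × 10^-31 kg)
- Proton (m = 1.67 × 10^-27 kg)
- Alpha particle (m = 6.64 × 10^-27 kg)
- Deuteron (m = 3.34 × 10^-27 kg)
The particle is a proton.

From λ = h/(mv), solve for mass:

m = h/(λv)
m = (6.626 × 10^-34 J·s) / (4.59 × 10^-14 m × 8.65 × 10^6 m/s)
m = 1.67 × 10^-27 kg

Comparing with the listed masses, this is closest to a proton.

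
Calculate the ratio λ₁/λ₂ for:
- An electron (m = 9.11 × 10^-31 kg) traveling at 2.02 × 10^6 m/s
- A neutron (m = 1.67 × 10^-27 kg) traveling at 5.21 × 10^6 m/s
λ₁/λ₂ = 4.73 × 10^3

Using λ = h/(mv):

λ₁ = h/(m₁v₁) = 3.60 × 10^-10 m
λ₂ = h/(m₂v₂) = 7.62 × 10^-14 m

Ratio λ₁/λ₂ = (m₂v₂)/(m₁v₁)
         = (1.67 × 10^-27 kg × 5.21 × 10^6 m/s) / (9.11 × 10^-31 kg × 2.02 × 10^6 m/s)
         = 4.73 × 10^3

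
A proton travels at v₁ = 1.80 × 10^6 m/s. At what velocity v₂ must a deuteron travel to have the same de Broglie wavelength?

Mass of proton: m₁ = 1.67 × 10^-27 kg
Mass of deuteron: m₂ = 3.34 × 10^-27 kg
v₂ = 9.00 × 10^5 m/s

For equal de Broglie wavelengths: λ₁ = λ₂

h/(m₁v₁) = h/(m₂v₂)
m₁v₁ = m₂v₂
v₂ = v₁ · (m₁/m₂)

v₂ = 1.80 × 10^6 m/s × (1.67 × 10^-27 kg / 3.34 × 10^-27 kg)
v₂ = 9.00 × 10^5 m/s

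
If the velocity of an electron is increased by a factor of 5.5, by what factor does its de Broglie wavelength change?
The wavelength decreases by a factor of 5.5.

From λ = h/(mv), the wavelength is inversely proportional to velocity:

λ ∝ 1/v

If v → 5.5v, then λ → λ/5.5

When velocity is increased by a factor of 5.5, the wavelength decreases by a factor of 5.5.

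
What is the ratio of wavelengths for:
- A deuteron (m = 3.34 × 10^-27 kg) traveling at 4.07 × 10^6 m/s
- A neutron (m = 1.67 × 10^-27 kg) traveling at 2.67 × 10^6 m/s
λ₁/λ₂ = 0.328

Using λ = h/(mv):

λ₁ = h/(m₁v₁) = 4.87 × 10^-14 m
λ₂ = h/(m₂v₂) = 1.49 × 10^-13 m

Ratio λ₁/λ₂ = (m₂v₂)/(m₁v₁)
         = (1.67 × 10^-27 kg × 2.67 × 10^6 m/s) / (3.34 × 10^-27 kg × 4.07 × 10^6 m/s)
         = 0.328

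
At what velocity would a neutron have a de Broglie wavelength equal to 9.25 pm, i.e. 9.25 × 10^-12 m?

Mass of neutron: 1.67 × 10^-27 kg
4.29 × 10^4 m/s

From λ = h/(mv), solve for v:

v = h/(mλ)
v = (6.626 × 10^-34 J·s) / (1.67 × 10^-27 kg × 9.25 × 10^-12 m)
v = 4.29 × 10^4 m/s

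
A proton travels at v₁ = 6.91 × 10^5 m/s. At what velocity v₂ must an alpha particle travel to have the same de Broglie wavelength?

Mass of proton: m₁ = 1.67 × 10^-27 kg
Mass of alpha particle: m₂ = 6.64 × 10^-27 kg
v₂ = 1.74 × 10^5 m/s

For equal de Broglie wavelengths: λ₁ = λ₂

h/(m₁v₁) = h/(m₂v₂)
m₁v₁ = m₂v₂
v₂ = v₁ · (m₁/m₂)

v₂ = 6.91 × 10^5 m/s × (1.67 × 10^-27 kg / 6.64 × 10^-27 kg)
v₂ = 1.74 × 10^5 m/s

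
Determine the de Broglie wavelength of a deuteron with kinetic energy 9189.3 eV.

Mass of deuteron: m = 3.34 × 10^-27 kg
2.11 × 10^-13 m

Using λ = h/√(2mKE):

First convert KE to Joules: KE = 9189.3 eV = 1.472 × 10^-15 J

λ = h/√(2mKE)
λ = (6.626 × 10^-34 J·s) / √(2 × 3.34 × 10^-27 kg × 1.472 × 10^-15 J)
λ = 2.11 × 10^-13 m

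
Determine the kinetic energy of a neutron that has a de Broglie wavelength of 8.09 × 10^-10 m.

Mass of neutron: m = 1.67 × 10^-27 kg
2.01 × 10^-22 J (or 1.25 × 10^-3 eV)

From λ = h/√(2mKE), we solve for KE:

λ² = h²/(2mKE)
KE = h²/(2mλ²)
KE = (6.626 × 10^-34 J·s)² / (2 × 1.67 × 10^-27 kg × (8.09 × 10^-10 m)²)
KE = 2.01 × 10^-22 J
KE = 1.25 × 10^-3 eV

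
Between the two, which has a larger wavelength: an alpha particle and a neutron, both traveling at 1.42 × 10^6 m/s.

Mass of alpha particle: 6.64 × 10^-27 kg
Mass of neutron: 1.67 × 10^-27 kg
The neutron has the longer wavelength.

Using λ = h/(mv), since both particles have the same velocity, the wavelength depends only on mass.

For alpha particle: λ₁ = h/(m₁v) = 7.03 × 10^-14 m
For neutron: λ₂ = h/(m₂v) = 2.79 × 10^-13 m

Since λ ∝ 1/m at constant velocity, the lighter particle has the longer wavelength.

The neutron has the longer de Broglie wavelength.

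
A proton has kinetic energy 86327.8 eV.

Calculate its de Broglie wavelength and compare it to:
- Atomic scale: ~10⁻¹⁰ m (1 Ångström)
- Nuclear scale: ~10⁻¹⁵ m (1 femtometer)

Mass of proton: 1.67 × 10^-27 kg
λ = 9.75 × 10^-14 m, which is between nuclear and atomic scales.

Using λ = h/√(2mKE):

KE = 86327.8 eV = 1.383 × 10^-14 J

λ = h/√(2mKE)
λ = (6.626 × 10^-34 J·s) / √(2 × 1.67 × 10^-27 kg × 1.383 × 10^-14 J)
λ = 9.75 × 10^-14 m

Comparison:
- Atomic scale (10⁻¹⁰ m): λ is 0.00097× this size
- Nuclear scale (10⁻¹⁵ m): λ is 97× this size

The wavelength is between nuclear and atomic scales.

This wavelength is appropriate for probing atomic structure but too large for nuclear physics experiments.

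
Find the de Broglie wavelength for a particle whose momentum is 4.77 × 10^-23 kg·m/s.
1.39 × 10^-11 m

Using the de Broglie relation λ = h/p:

λ = h/p
λ = (6.626 × 10^-34 J·s) / (4.77 × 10^-23 kg·m/s)
λ = 1.39 × 10^-11 m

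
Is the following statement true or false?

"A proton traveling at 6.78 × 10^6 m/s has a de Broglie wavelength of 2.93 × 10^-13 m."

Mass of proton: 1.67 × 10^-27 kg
False

The claim is incorrect.

Using λ = h/(mv):
λ = (6.626 × 10^-34 J·s) / (1.67 × 10^-27 kg × 6.78 × 10^6 m/s)
λ = 5.85 × 10^-14 m

The actual wavelength differs from the claimed 2.93 × 10^-13 m.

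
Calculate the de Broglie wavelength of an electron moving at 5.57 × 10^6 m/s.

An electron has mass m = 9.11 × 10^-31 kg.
1.31 × 10^-10 m

Using the de Broglie relation λ = h/(mv):

λ = h/(mv)
λ = (6.626 × 10^-34 J·s) / (9.11 × 10^-31 kg × 5.57 × 10^6 m/s)
λ = 1.31 × 10^-10 m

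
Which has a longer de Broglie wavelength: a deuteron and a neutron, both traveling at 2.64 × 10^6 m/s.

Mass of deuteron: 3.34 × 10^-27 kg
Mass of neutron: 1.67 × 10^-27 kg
The neutron has the longer wavelength.

Using λ = h/(mv), since both particles have the same velocity, the wavelength depends only on mass.

For deuteron: λ₁ = h/(m₁v) = 7.51 × 10^-14 m
For neutron: λ₂ = h/(m₂v) = 1.50 × 10^-13 m

Since λ ∝ 1/m at constant velocity, the lighter particle has the longer wavelength.

The neutron has the longer de Broglie wavelength.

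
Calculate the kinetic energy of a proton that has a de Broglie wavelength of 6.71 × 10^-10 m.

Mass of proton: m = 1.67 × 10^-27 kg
2.92 × 10^-22 J (or 1.82 × 10^-3 eV)

From λ = h/√(2mKE), we solve for KE:

λ² = h²/(2mKE)
KE = h²/(2mλ²)
KE = (6.626 × 10^-34 J·s)² / (2 × 1.67 × 10^-27 kg × (6.71 × 10^-10 m)²)
KE = 2.92 × 10^-22 J
KE = 1.82 × 10^-3 eV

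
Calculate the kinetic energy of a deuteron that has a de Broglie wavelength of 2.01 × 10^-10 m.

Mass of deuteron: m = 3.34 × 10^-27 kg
1.63 × 10^-21 J (or 0.0102 eV)

From λ = h/√(2mKE), we solve for KE:

λ² = h²/(2mKE)
KE = h²/(2mλ²)
KE = (6.626 × 10^-34 J·s)² / (2 × 3.34 × 10^-27 kg × (2.01 × 10^-10 m)²)
KE = 1.63 × 10^-21 J
KE = 0.0102 eV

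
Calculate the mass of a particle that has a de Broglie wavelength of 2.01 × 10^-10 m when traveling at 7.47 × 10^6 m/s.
4.41 × 10^-31 kg

From the de Broglie relation λ = h/(mv), we solve for m:

m = h/(λv)
m = (6.626 × 10^-34 J·s) / (2.01 × 10^-10 m × 7.47 × 10^6 m/s)
m = 4.41 × 10^-31 kg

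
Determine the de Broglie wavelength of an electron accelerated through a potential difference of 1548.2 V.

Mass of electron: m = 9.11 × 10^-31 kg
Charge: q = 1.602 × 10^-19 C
3.12 × 10^-11 m

When a particle is accelerated through voltage V, it gains kinetic energy KE = qV.

The de Broglie wavelength is then λ = h/√(2mqV):

λ = h/√(2mqV)
λ = (6.626 × 10^-34 J·s) / √(2 × 9.11 × 10^-31 kg × 1.602 × 10^-19 C × 1548.2 V)
λ = 3.12 × 10^-11 m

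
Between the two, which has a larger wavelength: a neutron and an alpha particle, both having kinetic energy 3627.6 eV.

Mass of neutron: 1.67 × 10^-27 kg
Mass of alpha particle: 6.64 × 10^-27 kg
The neutron has the longer wavelength.

Using λ = h/√(2mKE):

For neutron: λ₁ = h/√(2m₁KE) = 4.76 × 10^-13 m
For alpha particle: λ₂ = h/√(2m₂KE) = 2.38 × 10^-13 m

Since λ ∝ 1/√m at constant kinetic energy, the lighter particle has the longer wavelength.

The neutron has the longer de Broglie wavelength.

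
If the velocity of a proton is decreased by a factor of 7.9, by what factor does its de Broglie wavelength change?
The wavelength increases by a factor of 7.9.

From λ = h/(mv), the wavelength is inversely proportional to velocity:

λ ∝ 1/v

If v → v/7.9, then λ → 7.9λ

When velocity is decreased by a factor of 7.9, the wavelength increases by a factor of 7.9.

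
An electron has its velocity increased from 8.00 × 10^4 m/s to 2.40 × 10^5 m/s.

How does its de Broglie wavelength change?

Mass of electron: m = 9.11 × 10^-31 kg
The wavelength decreases by a factor of 3.

Using λ = h/(mv):

Initial wavelength: λ₁ = h/(mv₁) = 9.09 × 10^-9 m
Final wavelength: λ₂ = h/(mv₂) = 3.03 × 10^-9 m

Since λ ∝ 1/v, when velocity increases by a factor of 3, the wavelength decreases by a factor of 3.

λ₂/λ₁ = v₁/v₂ = 1/3

The wavelength decreases by a factor of 3.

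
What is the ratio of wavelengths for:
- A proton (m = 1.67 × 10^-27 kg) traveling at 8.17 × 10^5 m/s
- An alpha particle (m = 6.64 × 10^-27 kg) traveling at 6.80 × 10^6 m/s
λ₁/λ₂ = 33.1

Using λ = h/(mv):

λ₁ = h/(m₁v₁) = 4.86 × 10^-13 m
λ₂ = h/(m₂v₂) = 1.47 × 10^-14 m

Ratio λ₁/λ₂ = (m₂v₂)/(m₁v₁)
         = (6.64 × 10^-27 kg × 6.80 × 10^6 m/s) / (1.67 × 10^-27 kg × 8.17 × 10^5 m/s)
         = 33.1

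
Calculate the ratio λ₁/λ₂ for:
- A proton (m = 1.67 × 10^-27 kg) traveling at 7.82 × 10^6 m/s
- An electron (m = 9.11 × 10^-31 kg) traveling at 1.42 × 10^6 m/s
λ₁/λ₂ = 9.91 × 10^-5

Using λ = h/(mv):

λ₁ = h/(m₁v₁) = 5.07 × 10^-14 m
λ₂ = h/(m₂v₂) = 5.12 × 10^-10 m

Ratio λ₁/λ₂ = (m₂v₂)/(m₁v₁)
         = (9.11 × 10^-31 kg × 1.42 × 10^6 m/s) / (1.67 × 10^-27 kg × 7.82 × 10^6 m/s)
         = 9.91 × 10^-5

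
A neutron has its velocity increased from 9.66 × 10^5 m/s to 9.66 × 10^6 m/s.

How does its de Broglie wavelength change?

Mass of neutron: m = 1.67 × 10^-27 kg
The wavelength decreases by a factor of 10.

Using λ = h/(mv):

Initial wavelength: λ₁ = h/(mv₁) = 4.11 × 10^-13 m
Final wavelength: λ₂ = h/(mv₂) = 4.11 × 10^-14 m

Since λ ∝ 1/v, when velocity increases by a factor of 10, the wavelength decreases by a factor of 10.

λ₂/λ₁ = v₁/v₂ = 1/10

The wavelength decreases by a factor of 10.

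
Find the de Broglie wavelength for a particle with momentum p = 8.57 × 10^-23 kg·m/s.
7.73 × 10^-12 m

Using the de Broglie relation λ = h/p:

λ = h/p
λ = (6.626 × 10^-34 J·s) / (8.57 × 10^-23 kg·m/s)
λ = 7.73 × 10^-12 m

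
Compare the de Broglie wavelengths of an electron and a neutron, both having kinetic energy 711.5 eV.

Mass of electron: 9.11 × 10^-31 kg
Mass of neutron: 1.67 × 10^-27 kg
The electron has the longer wavelength.

Using λ = h/√(2mKE):

For electron: λ₁ = h/√(2m₁KE) = 4.60 × 10^-11 m
For neutron: λ₂ = h/√(2m₂KE) = 1.07 × 10^-12 m

Since λ ∝ 1/√m at constant kinetic energy, the lighter particle has the longer wavelength.

The electron has the longer de Broglie wavelength.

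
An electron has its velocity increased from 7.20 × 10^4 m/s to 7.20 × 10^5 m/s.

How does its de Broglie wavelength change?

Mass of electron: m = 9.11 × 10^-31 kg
The wavelength decreases by a factor of 10.

Using λ = h/(mv):

Initial wavelength: λ₁ = h/(mv₁) = 1.01 × 10^-8 m
Final wavelength: λ₂ = h/(mv₂) = 1.01 × 10^-9 m

Since λ ∝ 1/v, when velocity increases by a factor of 10, the wavelength decreases by a factor of 10.

λ₂/λ₁ = v₁/v₂ = 1/10

The wavelength decreases by a factor of 10.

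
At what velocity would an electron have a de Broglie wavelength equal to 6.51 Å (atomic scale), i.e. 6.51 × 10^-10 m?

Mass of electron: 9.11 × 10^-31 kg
1.12 × 10^6 m/s

From λ = h/(mv), solve for v:

v = h/(mλ)
v = (6.626 × 10^-34 J·s) / (9.11 × 10^-31 kg × 6.51 × 10^-10 m)
v = 1.12 × 10^6 m/s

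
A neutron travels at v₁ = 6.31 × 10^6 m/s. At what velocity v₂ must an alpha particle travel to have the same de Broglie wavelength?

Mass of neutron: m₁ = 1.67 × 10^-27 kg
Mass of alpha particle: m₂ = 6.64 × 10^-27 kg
v₂ = 1.59 × 10^6 m/s

For equal de Broglie wavelengths: λ₁ = λ₂

h/(m₁v₁) = h/(m₂v₂)
m₁v₁ = m₂v₂
v₂ = v₁ · (m₁/m₂)

v₂ = 6.31 × 10^6 m/s × (1.67 × 10^-27 kg / 6.64 × 10^-27 kg)
v₂ = 1.59 × 10^6 m/s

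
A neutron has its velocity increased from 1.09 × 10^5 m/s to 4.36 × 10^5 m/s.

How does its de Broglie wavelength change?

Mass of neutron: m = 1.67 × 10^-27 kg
The wavelength decreases by a factor of 4.

Using λ = h/(mv):

Initial wavelength: λ₁ = h/(mv₁) = 3.64 × 10^-12 m
Final wavelength: λ₂ = h/(mv₂) = 9.10 × 10^-13 m

Since λ ∝ 1/v, when velocity increases by a factor of 4, the wavelength decreases by a factor of 4.

λ₂/λ₁ = v₁/v₂ = 1/4

The wavelength decreases by a factor of 4.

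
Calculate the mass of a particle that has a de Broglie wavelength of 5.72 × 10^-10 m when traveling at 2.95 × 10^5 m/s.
3.93 × 10^-30 kg

From the de Broglie relation λ = h/(mv), we solve for m:

m = h/(λv)
m = (6.626 × 10^-34 J·s) / (5.72 × 10^-10 m × 2.95 × 10^5 m/s)
m = 3.93 × 10^-30 kg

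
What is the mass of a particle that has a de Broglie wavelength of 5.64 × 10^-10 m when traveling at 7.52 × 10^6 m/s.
1.56 × 10^-31 kg

From the de Broglie relation λ = h/(mv), we solve for m:

m = h/(λv)
m = (6.626 × 10^-34 J·s) / (5.64 × 10^-10 m × 7.52 × 10^6 m/s)
m = 1.56 × 10^-31 kg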